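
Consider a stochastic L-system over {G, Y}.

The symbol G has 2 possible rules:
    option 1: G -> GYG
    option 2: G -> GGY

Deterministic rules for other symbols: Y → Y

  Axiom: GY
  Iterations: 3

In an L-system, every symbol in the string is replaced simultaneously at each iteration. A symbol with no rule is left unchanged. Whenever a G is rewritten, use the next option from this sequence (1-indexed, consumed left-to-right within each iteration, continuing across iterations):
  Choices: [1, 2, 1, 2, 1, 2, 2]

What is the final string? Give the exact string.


Step 0: GY
Step 1: GYGY  (used choices [1])
Step 2: GGYYGYGY  (used choices [2, 1])
Step 3: GGYGYGYYGGYYGGYY  (used choices [2, 1, 2, 2])

Answer: GGYGYGYYGGYYGGYY


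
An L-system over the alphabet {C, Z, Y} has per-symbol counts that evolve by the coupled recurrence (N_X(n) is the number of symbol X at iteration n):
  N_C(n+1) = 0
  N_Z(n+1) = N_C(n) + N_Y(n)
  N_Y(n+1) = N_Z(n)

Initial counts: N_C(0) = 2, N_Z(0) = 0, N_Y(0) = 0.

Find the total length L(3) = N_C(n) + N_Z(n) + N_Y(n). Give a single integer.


Step 0: N_C=2, N_Z=0, N_Y=0, L=2
Step 1: N_C=0, N_Z=2, N_Y=0, L=2
Step 2: N_C=0, N_Z=0, N_Y=2, L=2
Step 3: N_C=0, N_Z=2, N_Y=0, L=2

Answer: 2


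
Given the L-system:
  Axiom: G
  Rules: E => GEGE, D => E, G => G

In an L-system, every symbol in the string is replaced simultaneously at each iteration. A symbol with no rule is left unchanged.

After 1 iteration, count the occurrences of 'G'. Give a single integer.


Answer: 1

Derivation:
Step 0: G  (1 'G')
Step 1: G  (1 'G')


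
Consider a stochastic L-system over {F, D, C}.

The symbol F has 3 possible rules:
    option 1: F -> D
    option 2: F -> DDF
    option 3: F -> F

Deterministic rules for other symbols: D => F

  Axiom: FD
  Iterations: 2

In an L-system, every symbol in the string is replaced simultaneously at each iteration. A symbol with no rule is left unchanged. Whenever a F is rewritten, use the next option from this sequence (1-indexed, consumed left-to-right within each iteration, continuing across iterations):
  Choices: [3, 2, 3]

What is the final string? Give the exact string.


Answer: DDFF

Derivation:
Step 0: FD
Step 1: FF  (used choices [3])
Step 2: DDFF  (used choices [2, 3])


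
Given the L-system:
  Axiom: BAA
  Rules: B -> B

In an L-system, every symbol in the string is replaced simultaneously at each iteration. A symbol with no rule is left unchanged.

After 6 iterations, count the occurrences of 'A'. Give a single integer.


Step 0: BAA  (2 'A')
Step 1: BAA  (2 'A')
Step 2: BAA  (2 'A')
Step 3: BAA  (2 'A')
Step 4: BAA  (2 'A')
Step 5: BAA  (2 'A')
Step 6: BAA  (2 'A')

Answer: 2


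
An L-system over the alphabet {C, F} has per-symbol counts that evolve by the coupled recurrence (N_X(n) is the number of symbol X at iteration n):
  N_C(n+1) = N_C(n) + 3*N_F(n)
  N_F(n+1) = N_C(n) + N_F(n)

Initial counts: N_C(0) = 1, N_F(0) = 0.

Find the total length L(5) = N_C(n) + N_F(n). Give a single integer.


Step 0: N_C=1, N_F=0, L=1
Step 1: N_C=1, N_F=1, L=2
Step 2: N_C=4, N_F=2, L=6
Step 3: N_C=10, N_F=6, L=16
Step 4: N_C=28, N_F=16, L=44
Step 5: N_C=76, N_F=44, L=120

Answer: 120


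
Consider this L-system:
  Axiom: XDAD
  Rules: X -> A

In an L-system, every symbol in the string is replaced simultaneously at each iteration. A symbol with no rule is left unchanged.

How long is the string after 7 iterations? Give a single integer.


Step 0: length = 4
Step 1: length = 4
Step 2: length = 4
Step 3: length = 4
Step 4: length = 4
Step 5: length = 4
Step 6: length = 4
Step 7: length = 4

Answer: 4


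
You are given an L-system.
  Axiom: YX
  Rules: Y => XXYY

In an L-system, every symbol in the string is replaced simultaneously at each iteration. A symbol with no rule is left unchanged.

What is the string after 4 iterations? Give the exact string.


Step 0: YX
Step 1: XXYYX
Step 2: XXXXYYXXYYX
Step 3: XXXXXXYYXXYYXXXXYYXXYYX
Step 4: XXXXXXXXYYXXYYXXXXYYXXYYXXXXXXYYXXYYXXXXYYXXYYX

Answer: XXXXXXXXYYXXYYXXXXYYXXYYXXXXXXYYXXYYXXXXYYXXYYX


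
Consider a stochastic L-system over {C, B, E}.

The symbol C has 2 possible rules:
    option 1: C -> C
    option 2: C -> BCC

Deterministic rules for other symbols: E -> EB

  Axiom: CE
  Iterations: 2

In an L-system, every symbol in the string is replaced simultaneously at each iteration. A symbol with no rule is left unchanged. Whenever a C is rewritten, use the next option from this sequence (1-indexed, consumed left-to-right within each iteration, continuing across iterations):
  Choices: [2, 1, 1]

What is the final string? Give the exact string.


Step 0: CE
Step 1: BCCEB  (used choices [2])
Step 2: BCCEBB  (used choices [1, 1])

Answer: BCCEBB


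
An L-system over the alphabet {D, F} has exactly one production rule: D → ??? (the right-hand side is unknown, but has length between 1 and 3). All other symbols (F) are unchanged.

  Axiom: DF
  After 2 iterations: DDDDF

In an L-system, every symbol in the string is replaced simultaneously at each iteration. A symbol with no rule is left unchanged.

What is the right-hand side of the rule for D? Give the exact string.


Trying D → DD:
  Step 0: DF
  Step 1: DDF
  Step 2: DDDDF
Matches the given result.

Answer: DD


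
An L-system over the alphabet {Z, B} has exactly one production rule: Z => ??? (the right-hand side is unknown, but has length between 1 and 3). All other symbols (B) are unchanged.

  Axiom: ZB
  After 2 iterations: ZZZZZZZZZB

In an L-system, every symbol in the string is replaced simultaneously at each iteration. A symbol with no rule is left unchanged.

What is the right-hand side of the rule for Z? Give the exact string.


Answer: ZZZ

Derivation:
Trying Z => ZZZ:
  Step 0: ZB
  Step 1: ZZZB
  Step 2: ZZZZZZZZZB
Matches the given result.


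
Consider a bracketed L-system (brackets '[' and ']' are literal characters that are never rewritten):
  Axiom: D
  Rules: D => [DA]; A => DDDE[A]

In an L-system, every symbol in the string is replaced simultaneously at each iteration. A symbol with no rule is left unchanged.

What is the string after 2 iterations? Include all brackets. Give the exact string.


Answer: [[DA]DDDE[A]]

Derivation:
Step 0: D
Step 1: [DA]
Step 2: [[DA]DDDE[A]]


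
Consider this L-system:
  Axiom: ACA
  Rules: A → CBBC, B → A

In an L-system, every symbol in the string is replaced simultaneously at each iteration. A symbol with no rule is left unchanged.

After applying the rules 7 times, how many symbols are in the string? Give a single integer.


Answer: 93

Derivation:
Step 0: length = 3
Step 1: length = 9
Step 2: length = 9
Step 3: length = 21
Step 4: length = 21
Step 5: length = 45
Step 6: length = 45
Step 7: length = 93


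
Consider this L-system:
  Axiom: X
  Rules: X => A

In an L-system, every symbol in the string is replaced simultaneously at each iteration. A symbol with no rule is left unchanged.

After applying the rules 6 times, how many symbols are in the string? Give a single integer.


Answer: 1

Derivation:
Step 0: length = 1
Step 1: length = 1
Step 2: length = 1
Step 3: length = 1
Step 4: length = 1
Step 5: length = 1
Step 6: length = 1


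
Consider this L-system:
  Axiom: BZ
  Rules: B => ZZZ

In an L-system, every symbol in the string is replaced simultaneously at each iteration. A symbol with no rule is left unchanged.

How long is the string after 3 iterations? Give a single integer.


Answer: 4

Derivation:
Step 0: length = 2
Step 1: length = 4
Step 2: length = 4
Step 3: length = 4


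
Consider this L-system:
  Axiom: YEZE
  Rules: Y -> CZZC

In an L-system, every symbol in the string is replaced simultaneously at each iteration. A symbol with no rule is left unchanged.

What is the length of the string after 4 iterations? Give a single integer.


Answer: 7

Derivation:
Step 0: length = 4
Step 1: length = 7
Step 2: length = 7
Step 3: length = 7
Step 4: length = 7


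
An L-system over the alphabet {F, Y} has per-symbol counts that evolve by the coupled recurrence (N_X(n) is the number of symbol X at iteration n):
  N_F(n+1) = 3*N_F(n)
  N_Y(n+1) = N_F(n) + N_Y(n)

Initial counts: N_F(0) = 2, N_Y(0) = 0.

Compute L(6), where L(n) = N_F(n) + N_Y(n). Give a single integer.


Step 0: N_F=2, N_Y=0, L=2
Step 1: N_F=6, N_Y=2, L=8
Step 2: N_F=18, N_Y=8, L=26
Step 3: N_F=54, N_Y=26, L=80
Step 4: N_F=162, N_Y=80, L=242
Step 5: N_F=486, N_Y=242, L=728
Step 6: N_F=1458, N_Y=728, L=2186

Answer: 2186


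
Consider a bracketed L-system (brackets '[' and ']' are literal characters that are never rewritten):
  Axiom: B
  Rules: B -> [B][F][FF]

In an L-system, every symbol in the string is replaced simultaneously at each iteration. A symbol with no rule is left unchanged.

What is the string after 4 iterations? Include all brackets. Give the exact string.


Answer: [[[[B][F][FF]][F][FF]][F][FF]][F][FF]

Derivation:
Step 0: B
Step 1: [B][F][FF]
Step 2: [[B][F][FF]][F][FF]
Step 3: [[[B][F][FF]][F][FF]][F][FF]
Step 4: [[[[B][F][FF]][F][FF]][F][FF]][F][FF]


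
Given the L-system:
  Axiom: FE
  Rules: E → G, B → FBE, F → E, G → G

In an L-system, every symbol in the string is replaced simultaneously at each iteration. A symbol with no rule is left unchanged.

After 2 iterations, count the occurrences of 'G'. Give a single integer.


Step 0: FE  (0 'G')
Step 1: EG  (1 'G')
Step 2: GG  (2 'G')

Answer: 2


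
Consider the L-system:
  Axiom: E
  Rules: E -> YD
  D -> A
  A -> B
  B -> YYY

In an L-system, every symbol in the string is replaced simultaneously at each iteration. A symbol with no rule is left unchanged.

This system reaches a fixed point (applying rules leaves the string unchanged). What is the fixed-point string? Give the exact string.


Step 0: E
Step 1: YD
Step 2: YA
Step 3: YB
Step 4: YYYY
Step 5: YYYY  (unchanged — fixed point at step 4)

Answer: YYYY


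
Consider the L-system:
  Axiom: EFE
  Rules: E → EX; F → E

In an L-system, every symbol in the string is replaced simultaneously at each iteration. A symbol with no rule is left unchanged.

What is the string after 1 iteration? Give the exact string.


Answer: EXEEX

Derivation:
Step 0: EFE
Step 1: EXEEX


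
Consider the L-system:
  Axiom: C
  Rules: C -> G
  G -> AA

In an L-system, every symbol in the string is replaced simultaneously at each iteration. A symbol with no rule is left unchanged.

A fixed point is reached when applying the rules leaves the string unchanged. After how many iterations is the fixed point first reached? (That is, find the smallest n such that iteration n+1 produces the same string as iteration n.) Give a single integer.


Step 0: C
Step 1: G
Step 2: AA
Step 3: AA  (unchanged — fixed point at step 2)

Answer: 2


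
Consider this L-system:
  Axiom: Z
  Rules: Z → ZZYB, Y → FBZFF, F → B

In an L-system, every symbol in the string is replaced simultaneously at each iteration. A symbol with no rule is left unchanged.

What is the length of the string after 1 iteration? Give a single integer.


Answer: 4

Derivation:
Step 0: length = 1
Step 1: length = 4


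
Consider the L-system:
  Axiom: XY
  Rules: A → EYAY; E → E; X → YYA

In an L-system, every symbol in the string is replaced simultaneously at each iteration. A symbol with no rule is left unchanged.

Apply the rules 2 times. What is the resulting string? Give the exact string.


Step 0: XY
Step 1: YYAY
Step 2: YYEYAYY

Answer: YYEYAYY


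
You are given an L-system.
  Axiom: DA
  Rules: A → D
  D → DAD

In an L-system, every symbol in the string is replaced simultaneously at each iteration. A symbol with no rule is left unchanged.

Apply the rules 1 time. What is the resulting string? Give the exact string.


Step 0: DA
Step 1: DADD

Answer: DADD


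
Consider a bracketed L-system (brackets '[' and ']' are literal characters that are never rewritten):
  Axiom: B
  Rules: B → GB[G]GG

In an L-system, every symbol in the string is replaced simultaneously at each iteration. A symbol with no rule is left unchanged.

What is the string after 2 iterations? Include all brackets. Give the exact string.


Step 0: B
Step 1: GB[G]GG
Step 2: GGB[G]GG[G]GG

Answer: GGB[G]GG[G]GG


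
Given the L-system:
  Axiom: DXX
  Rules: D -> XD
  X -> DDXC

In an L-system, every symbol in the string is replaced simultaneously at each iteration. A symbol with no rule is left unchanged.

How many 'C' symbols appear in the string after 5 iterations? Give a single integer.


Step 0: DXX  (0 'C')
Step 1: XDDDXCDDXC  (2 'C')
Step 2: DDXCXDXDXDDDXCCXDXDDDXCC  (5 'C')
Step 3: XDXDDDXCCDDXCXDDDXCXDDDXCXDXDXDDDXCCCDDXCXDDDXCXDXDXDDDXCCC  (13 'C')
Step 4: DDXCXDDDXCXDXDXDDDXCCCXDXDDDXCCDDXCXDXDXDDDXCCDDXCXDXDXDDDXCCDDXCXDDDXCXDDDXCXDXDXDDDXCCCCXDXDDDXCCDDXCXDXDXDDDXCCDDXCXDDDXCXDDDXCXDXDXDDDXCCCC  (32 'C')
Step 5: XDXDDDXCCDDXCXDXDXDDDXCCDDXCXDDDXCXDDDXCXDXDXDDDXCCCCDDXCXDDDXCXDXDXDDDXCCCXDXDDDXCCDDXCXDDDXCXDDDXCXDXDXDDDXCCCXDXDDDXCCDDXCXDDDXCXDDDXCXDXDXDDDXCCCXDXDDDXCCDDXCXDXDXDDDXCCDDXCXDXDXDDDXCCDDXCXDDDXCXDDDXCXDXDXDDDXCCCCCDDXCXDDDXCXDXDXDDDXCCCXDXDDDXCCDDXCXDDDXCXDDDXCXDXDXDDDXCCCXDXDDDXCCDDXCXDXDXDDDXCCDDXCXDXDXDDDXCCDDXCXDDDXCXDDDXCXDXDXDDDXCCCCC  (78 'C')

Answer: 78


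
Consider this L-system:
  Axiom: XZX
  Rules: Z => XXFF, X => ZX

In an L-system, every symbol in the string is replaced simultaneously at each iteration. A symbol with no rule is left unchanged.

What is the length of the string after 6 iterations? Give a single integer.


Step 0: length = 3
Step 1: length = 8
Step 2: length = 18
Step 3: length = 38
Step 4: length = 78
Step 5: length = 158
Step 6: length = 318

Answer: 318


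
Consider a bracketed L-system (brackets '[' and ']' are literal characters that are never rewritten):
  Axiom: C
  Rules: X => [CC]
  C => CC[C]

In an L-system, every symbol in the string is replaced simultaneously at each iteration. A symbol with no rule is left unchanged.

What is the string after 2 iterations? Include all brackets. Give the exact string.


Answer: CC[C]CC[C][CC[C]]

Derivation:
Step 0: C
Step 1: CC[C]
Step 2: CC[C]CC[C][CC[C]]


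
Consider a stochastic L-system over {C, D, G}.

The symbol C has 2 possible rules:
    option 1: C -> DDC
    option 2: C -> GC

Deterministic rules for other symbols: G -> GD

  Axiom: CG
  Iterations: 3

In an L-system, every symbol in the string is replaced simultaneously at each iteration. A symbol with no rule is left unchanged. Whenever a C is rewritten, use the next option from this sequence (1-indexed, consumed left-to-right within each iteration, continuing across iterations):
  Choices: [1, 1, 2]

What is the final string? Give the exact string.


Answer: DDDDGCGDDD

Derivation:
Step 0: CG
Step 1: DDCGD  (used choices [1])
Step 2: DDDDCGDD  (used choices [1])
Step 3: DDDDGCGDDD  (used choices [2])


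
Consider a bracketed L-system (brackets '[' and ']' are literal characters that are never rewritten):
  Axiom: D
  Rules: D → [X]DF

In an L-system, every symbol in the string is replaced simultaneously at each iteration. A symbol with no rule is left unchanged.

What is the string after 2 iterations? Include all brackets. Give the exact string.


Step 0: D
Step 1: [X]DF
Step 2: [X][X]DFF

Answer: [X][X]DFF


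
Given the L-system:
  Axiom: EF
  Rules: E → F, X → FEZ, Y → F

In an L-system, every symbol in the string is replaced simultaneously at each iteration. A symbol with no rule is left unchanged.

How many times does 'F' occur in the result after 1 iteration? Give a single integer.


Step 0: EF  (1 'F')
Step 1: FF  (2 'F')

Answer: 2


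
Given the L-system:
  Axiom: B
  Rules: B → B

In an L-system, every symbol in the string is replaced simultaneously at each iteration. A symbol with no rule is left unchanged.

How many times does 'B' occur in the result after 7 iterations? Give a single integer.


Answer: 1

Derivation:
Step 0: B  (1 'B')
Step 1: B  (1 'B')
Step 2: B  (1 'B')
Step 3: B  (1 'B')
Step 4: B  (1 'B')
Step 5: B  (1 'B')
Step 6: B  (1 'B')
Step 7: B  (1 'B')


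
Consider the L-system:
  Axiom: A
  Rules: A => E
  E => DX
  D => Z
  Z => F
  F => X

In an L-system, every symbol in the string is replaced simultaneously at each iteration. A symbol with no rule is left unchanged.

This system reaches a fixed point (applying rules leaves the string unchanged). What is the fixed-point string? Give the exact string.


Answer: XX

Derivation:
Step 0: A
Step 1: E
Step 2: DX
Step 3: ZX
Step 4: FX
Step 5: XX
Step 6: XX  (unchanged — fixed point at step 5)


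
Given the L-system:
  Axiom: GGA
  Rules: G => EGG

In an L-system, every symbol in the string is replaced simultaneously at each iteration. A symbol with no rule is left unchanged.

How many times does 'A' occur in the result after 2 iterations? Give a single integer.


Answer: 1

Derivation:
Step 0: GGA  (1 'A')
Step 1: EGGEGGA  (1 'A')
Step 2: EEGGEGGEEGGEGGA  (1 'A')


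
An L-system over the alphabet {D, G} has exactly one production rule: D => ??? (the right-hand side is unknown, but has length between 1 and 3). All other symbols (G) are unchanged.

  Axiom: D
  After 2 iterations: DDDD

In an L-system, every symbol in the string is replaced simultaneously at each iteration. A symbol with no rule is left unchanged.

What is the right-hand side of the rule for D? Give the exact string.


Trying D => DD:
  Step 0: D
  Step 1: DD
  Step 2: DDDD
Matches the given result.

Answer: DD


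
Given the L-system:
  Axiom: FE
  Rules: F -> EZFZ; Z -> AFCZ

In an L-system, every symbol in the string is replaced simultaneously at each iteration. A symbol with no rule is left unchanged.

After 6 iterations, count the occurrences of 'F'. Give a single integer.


Step 0: FE  (1 'F')
Step 1: EZFZE  (1 'F')
Step 2: EAFCZEZFZAFCZE  (3 'F')
Step 3: EAEZFZCAFCZEAFCZEZFZAFCZAEZFZCAFCZE  (7 'F')
Step 4: EAEAFCZEZFZAFCZCAEZFZCAFCZEAEZFZCAFCZEAFCZEZFZAFCZAEZFZCAFCZAEAFCZEZFZAFCZCAEZFZCAFCZE  (17 'F')
Step 5: EAEAEZFZCAFCZEAFCZEZFZAFCZAEZFZCAFCZCAEAFCZEZFZAFCZCAEZFZCAFCZEAEAFCZEZFZAFCZCAEZFZCAFCZEAEZFZCAFCZEAFCZEZFZAFCZAEZFZCAFCZAEAFCZEZFZAFCZCAEZFZCAFCZAEAEZFZCAFCZEAFCZEZFZAFCZAEZFZCAFCZCAEAFCZEZFZAFCZCAEZFZCAFCZE  (41 'F')
Step 6: EAEAEAFCZEZFZAFCZCAEZFZCAFCZEAEZFZCAFCZEAFCZEZFZAFCZAEZFZCAFCZAEAFCZEZFZAFCZCAEZFZCAFCZCAEAEZFZCAFCZEAFCZEZFZAFCZAEZFZCAFCZCAEAFCZEZFZAFCZCAEZFZCAFCZEAEAEZFZCAFCZEAFCZEZFZAFCZAEZFZCAFCZCAEAFCZEZFZAFCZCAEZFZCAFCZEAEAFCZEZFZAFCZCAEZFZCAFCZEAEZFZCAFCZEAFCZEZFZAFCZAEZFZCAFCZAEAFCZEZFZAFCZCAEZFZCAFCZAEAEZFZCAFCZEAFCZEZFZAFCZAEZFZCAFCZCAEAFCZEZFZAFCZCAEZFZCAFCZAEAEAFCZEZFZAFCZCAEZFZCAFCZEAEZFZCAFCZEAFCZEZFZAFCZAEZFZCAFCZAEAFCZEZFZAFCZCAEZFZCAFCZCAEAEZFZCAFCZEAFCZEZFZAFCZAEZFZCAFCZCAEAFCZEZFZAFCZCAEZFZCAFCZE  (99 'F')

Answer: 99


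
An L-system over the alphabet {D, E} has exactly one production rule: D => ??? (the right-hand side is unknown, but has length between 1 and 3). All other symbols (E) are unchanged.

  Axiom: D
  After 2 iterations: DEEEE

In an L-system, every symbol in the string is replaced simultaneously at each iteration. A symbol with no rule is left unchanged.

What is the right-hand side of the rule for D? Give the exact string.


Answer: DEE

Derivation:
Trying D => DEE:
  Step 0: D
  Step 1: DEE
  Step 2: DEEEE
Matches the given result.


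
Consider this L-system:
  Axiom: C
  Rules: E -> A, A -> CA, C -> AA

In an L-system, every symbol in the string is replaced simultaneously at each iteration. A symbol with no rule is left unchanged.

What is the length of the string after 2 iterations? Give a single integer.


Answer: 4

Derivation:
Step 0: length = 1
Step 1: length = 2
Step 2: length = 4


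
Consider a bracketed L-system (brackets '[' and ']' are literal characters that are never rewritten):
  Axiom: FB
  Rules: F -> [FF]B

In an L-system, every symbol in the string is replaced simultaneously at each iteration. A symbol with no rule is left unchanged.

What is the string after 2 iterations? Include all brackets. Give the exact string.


Answer: [[FF]B[FF]B]BB

Derivation:
Step 0: FB
Step 1: [FF]BB
Step 2: [[FF]B[FF]B]BB


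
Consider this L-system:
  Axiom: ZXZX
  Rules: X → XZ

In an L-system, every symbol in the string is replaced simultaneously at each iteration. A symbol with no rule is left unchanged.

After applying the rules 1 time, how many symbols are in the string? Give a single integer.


Step 0: length = 4
Step 1: length = 6

Answer: 6


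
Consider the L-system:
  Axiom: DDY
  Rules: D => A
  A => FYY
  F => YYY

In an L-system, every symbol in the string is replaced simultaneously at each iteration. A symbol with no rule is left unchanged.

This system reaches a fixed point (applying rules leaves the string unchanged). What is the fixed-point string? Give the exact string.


Answer: YYYYYYYYYYY

Derivation:
Step 0: DDY
Step 1: AAY
Step 2: FYYFYYY
Step 3: YYYYYYYYYYY
Step 4: YYYYYYYYYYY  (unchanged — fixed point at step 3)


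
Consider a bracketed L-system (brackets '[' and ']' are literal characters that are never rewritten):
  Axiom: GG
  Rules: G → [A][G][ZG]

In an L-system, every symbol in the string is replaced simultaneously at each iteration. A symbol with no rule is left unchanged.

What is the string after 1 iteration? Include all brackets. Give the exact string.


Step 0: GG
Step 1: [A][G][ZG][A][G][ZG]

Answer: [A][G][ZG][A][G][ZG]


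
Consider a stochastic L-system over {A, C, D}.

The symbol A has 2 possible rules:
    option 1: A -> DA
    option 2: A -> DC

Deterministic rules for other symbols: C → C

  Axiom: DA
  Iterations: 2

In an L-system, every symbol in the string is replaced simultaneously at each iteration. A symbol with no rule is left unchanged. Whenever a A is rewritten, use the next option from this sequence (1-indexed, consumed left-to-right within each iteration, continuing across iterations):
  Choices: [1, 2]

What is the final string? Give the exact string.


Step 0: DA
Step 1: DDA  (used choices [1])
Step 2: DDDC  (used choices [2])

Answer: DDDC


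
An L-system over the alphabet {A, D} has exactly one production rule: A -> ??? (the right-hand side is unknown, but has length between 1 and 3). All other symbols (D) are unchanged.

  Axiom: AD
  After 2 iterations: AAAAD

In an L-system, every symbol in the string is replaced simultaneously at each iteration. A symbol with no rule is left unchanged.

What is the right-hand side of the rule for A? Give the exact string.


Answer: AA

Derivation:
Trying A -> AA:
  Step 0: AD
  Step 1: AAD
  Step 2: AAAAD
Matches the given result.


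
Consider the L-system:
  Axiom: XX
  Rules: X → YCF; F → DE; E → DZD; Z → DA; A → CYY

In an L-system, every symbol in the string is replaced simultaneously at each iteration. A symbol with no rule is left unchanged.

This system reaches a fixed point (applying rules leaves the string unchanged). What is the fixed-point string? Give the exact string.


Step 0: XX
Step 1: YCFYCF
Step 2: YCDEYCDE
Step 3: YCDDZDYCDDZD
Step 4: YCDDDADYCDDDAD
Step 5: YCDDDCYYDYCDDDCYYD
Step 6: YCDDDCYYDYCDDDCYYD  (unchanged — fixed point at step 5)

Answer: YCDDDCYYDYCDDDCYYD


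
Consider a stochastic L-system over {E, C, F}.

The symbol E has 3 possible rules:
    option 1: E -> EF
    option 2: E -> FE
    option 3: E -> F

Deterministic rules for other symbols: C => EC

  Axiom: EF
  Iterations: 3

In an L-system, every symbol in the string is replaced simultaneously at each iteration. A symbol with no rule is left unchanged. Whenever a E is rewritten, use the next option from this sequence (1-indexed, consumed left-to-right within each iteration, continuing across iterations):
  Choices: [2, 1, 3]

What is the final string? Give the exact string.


Answer: FFFF

Derivation:
Step 0: EF
Step 1: FEF  (used choices [2])
Step 2: FEFF  (used choices [1])
Step 3: FFFF  (used choices [3])


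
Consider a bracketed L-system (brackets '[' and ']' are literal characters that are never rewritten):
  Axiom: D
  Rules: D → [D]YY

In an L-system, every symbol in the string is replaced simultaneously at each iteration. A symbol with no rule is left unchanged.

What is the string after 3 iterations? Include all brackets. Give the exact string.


Step 0: D
Step 1: [D]YY
Step 2: [[D]YY]YY
Step 3: [[[D]YY]YY]YY

Answer: [[[D]YY]YY]YY


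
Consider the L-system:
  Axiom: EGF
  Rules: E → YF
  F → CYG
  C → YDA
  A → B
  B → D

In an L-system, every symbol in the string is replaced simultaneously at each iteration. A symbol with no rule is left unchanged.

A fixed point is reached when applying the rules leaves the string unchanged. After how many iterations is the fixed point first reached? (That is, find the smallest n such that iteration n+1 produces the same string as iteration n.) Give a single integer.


Answer: 5

Derivation:
Step 0: EGF
Step 1: YFGCYG
Step 2: YCYGGYDAYG
Step 3: YYDAYGGYDBYG
Step 4: YYDBYGGYDDYG
Step 5: YYDDYGGYDDYG
Step 6: YYDDYGGYDDYG  (unchanged — fixed point at step 5)


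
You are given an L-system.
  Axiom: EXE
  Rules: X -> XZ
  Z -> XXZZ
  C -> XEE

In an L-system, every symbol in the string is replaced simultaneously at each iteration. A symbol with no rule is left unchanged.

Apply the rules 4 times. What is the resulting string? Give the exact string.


Answer: EXZXXZZXZXZXXZZXXZZXZXXZZXZXXZZXZXZXXZZXXZZXZXZXXZZXXZZE

Derivation:
Step 0: EXE
Step 1: EXZE
Step 2: EXZXXZZE
Step 3: EXZXXZZXZXZXXZZXXZZE
Step 4: EXZXXZZXZXZXXZZXXZZXZXXZZXZXXZZXZXZXXZZXXZZXZXZXXZZXXZZE


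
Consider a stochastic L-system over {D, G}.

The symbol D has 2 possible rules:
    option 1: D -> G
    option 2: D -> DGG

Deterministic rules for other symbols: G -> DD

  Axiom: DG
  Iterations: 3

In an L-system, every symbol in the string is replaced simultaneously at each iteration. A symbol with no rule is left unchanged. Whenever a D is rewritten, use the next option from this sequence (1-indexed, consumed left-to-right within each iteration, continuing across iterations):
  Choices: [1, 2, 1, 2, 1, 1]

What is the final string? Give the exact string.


Answer: DGGGGDDDDDD

Derivation:
Step 0: DG
Step 1: GDD  (used choices [1])
Step 2: DDDGGG  (used choices [2, 1])
Step 3: DGGGGDDDDDD  (used choices [2, 1, 1])


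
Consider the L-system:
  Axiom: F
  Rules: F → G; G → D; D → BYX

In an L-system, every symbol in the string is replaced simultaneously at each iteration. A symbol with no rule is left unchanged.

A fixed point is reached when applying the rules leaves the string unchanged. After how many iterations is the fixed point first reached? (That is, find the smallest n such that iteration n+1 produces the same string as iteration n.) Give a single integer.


Answer: 3

Derivation:
Step 0: F
Step 1: G
Step 2: D
Step 3: BYX
Step 4: BYX  (unchanged — fixed point at step 3)


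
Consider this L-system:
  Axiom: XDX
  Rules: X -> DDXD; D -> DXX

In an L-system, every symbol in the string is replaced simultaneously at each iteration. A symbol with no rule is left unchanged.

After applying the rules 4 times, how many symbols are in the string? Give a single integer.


Answer: 443

Derivation:
Step 0: length = 3
Step 1: length = 11
Step 2: length = 37
Step 3: length = 129
Step 4: length = 443


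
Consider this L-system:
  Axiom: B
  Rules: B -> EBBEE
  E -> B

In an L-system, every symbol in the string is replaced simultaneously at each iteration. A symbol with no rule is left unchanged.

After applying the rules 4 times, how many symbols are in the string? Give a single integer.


Answer: 121

Derivation:
Step 0: length = 1
Step 1: length = 5
Step 2: length = 13
Step 3: length = 41
Step 4: length = 121


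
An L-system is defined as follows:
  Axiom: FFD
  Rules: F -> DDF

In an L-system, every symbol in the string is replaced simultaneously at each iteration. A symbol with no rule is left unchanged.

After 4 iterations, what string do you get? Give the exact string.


Answer: DDDDDDDDFDDDDDDDDFD

Derivation:
Step 0: FFD
Step 1: DDFDDFD
Step 2: DDDDFDDDDFD
Step 3: DDDDDDFDDDDDDFD
Step 4: DDDDDDDDFDDDDDDDDFD


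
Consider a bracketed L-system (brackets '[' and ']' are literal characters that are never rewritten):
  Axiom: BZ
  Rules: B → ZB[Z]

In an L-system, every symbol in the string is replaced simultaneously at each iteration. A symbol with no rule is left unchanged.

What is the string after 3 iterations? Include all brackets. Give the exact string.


Step 0: BZ
Step 1: ZB[Z]Z
Step 2: ZZB[Z][Z]Z
Step 3: ZZZB[Z][Z][Z]Z

Answer: ZZZB[Z][Z][Z]Z


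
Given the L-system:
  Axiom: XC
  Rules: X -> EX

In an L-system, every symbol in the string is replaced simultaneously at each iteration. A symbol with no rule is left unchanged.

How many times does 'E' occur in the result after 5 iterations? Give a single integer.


Answer: 5

Derivation:
Step 0: XC  (0 'E')
Step 1: EXC  (1 'E')
Step 2: EEXC  (2 'E')
Step 3: EEEXC  (3 'E')
Step 4: EEEEXC  (4 'E')
Step 5: EEEEEXC  (5 'E')


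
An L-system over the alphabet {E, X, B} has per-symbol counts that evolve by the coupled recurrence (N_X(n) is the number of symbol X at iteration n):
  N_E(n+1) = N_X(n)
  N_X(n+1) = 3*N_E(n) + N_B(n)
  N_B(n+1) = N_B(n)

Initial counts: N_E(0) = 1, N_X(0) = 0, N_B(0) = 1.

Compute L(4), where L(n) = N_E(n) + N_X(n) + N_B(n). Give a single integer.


Step 0: N_E=1, N_X=0, N_B=1, L=2
Step 1: N_E=0, N_X=4, N_B=1, L=5
Step 2: N_E=4, N_X=1, N_B=1, L=6
Step 3: N_E=1, N_X=13, N_B=1, L=15
Step 4: N_E=13, N_X=4, N_B=1, L=18

Answer: 18


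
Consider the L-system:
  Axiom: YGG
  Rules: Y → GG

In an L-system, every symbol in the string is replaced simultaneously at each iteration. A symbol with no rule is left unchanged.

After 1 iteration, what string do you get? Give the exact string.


Step 0: YGG
Step 1: GGGG

Answer: GGGG


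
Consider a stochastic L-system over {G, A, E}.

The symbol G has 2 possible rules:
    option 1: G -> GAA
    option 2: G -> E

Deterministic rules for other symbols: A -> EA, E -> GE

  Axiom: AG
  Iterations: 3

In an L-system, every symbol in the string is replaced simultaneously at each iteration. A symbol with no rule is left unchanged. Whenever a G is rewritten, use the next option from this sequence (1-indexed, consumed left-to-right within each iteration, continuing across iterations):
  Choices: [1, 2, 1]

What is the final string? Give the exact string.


Step 0: AG
Step 1: EAGAA  (used choices [1])
Step 2: GEEAEEAEA  (used choices [2])
Step 3: GAAGEGEEAGEGEEAGEEA  (used choices [1])

Answer: GAAGEGEEAGEGEEAGEEA


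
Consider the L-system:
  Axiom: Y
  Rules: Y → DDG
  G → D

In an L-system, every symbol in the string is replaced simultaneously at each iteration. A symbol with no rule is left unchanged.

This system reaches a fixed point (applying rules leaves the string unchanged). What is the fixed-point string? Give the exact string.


Answer: DDD

Derivation:
Step 0: Y
Step 1: DDG
Step 2: DDD
Step 3: DDD  (unchanged — fixed point at step 2)


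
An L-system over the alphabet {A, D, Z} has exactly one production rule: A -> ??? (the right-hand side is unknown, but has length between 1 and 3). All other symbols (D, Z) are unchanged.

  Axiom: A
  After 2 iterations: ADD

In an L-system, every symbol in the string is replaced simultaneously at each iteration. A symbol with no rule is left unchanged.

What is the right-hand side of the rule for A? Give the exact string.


Answer: AD

Derivation:
Trying A -> AD:
  Step 0: A
  Step 1: AD
  Step 2: ADD
Matches the given result.


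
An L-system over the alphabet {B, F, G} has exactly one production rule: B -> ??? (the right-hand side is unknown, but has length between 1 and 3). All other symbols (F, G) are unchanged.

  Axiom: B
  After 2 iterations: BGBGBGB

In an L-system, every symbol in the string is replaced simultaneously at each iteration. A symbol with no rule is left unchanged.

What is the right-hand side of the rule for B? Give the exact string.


Trying B -> BGB:
  Step 0: B
  Step 1: BGB
  Step 2: BGBGBGB
Matches the given result.

Answer: BGB


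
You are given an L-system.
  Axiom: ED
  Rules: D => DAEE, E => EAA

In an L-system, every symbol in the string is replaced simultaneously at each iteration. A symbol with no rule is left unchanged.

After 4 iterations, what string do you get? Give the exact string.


Answer: EAAAAAAAADAEEAEAAEAAAEAAAAEAAAAAEAAAAAAEAAAAAA

Derivation:
Step 0: ED
Step 1: EAADAEE
Step 2: EAAAADAEEAEAAEAA
Step 3: EAAAAAADAEEAEAAEAAAEAAAAEAAAA
Step 4: EAAAAAAAADAEEAEAAEAAAEAAAAEAAAAAEAAAAAAEAAAAAA


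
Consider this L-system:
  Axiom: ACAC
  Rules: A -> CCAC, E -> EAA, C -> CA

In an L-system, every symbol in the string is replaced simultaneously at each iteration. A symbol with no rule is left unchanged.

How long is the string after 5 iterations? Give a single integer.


Step 0: length = 4
Step 1: length = 12
Step 2: length = 32
Step 3: length = 88
Step 4: length = 240
Step 5: length = 656

Answer: 656


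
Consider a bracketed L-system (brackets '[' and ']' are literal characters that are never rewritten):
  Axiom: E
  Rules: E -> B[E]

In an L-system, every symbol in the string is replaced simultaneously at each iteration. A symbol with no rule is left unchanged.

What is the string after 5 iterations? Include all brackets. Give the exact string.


Step 0: E
Step 1: B[E]
Step 2: B[B[E]]
Step 3: B[B[B[E]]]
Step 4: B[B[B[B[E]]]]
Step 5: B[B[B[B[B[E]]]]]

Answer: B[B[B[B[B[E]]]]]


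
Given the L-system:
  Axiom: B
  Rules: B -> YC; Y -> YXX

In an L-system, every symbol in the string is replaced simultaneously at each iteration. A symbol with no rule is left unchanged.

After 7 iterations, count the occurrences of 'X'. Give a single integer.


Answer: 12

Derivation:
Step 0: B  (0 'X')
Step 1: YC  (0 'X')
Step 2: YXXC  (2 'X')
Step 3: YXXXXC  (4 'X')
Step 4: YXXXXXXC  (6 'X')
Step 5: YXXXXXXXXC  (8 'X')
Step 6: YXXXXXXXXXXC  (10 'X')
Step 7: YXXXXXXXXXXXXC  (12 'X')


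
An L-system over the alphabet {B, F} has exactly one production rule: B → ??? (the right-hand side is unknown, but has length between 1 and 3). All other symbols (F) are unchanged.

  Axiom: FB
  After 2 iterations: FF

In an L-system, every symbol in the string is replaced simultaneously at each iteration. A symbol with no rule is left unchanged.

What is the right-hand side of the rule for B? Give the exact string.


Trying B → F:
  Step 0: FB
  Step 1: FF
  Step 2: FF
Matches the given result.

Answer: F


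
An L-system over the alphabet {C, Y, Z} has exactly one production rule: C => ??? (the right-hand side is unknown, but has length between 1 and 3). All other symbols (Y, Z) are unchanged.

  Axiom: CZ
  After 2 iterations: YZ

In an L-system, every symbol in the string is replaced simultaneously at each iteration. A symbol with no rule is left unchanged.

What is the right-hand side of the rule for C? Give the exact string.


Trying C => Y:
  Step 0: CZ
  Step 1: YZ
  Step 2: YZ
Matches the given result.

Answer: Y


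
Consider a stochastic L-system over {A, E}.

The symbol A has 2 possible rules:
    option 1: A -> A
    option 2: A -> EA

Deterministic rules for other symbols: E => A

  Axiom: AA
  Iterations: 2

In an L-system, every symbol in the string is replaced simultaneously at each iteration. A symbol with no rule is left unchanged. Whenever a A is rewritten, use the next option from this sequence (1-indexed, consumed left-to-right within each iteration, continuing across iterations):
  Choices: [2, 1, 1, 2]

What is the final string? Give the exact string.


Step 0: AA
Step 1: EAA  (used choices [2, 1])
Step 2: AAEA  (used choices [1, 2])

Answer: AAEA


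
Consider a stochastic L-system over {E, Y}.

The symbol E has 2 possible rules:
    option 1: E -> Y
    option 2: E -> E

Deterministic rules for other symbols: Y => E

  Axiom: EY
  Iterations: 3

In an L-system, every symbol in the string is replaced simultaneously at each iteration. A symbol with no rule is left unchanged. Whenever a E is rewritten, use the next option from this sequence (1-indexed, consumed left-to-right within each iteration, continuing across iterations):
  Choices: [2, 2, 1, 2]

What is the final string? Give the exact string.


Step 0: EY
Step 1: EE  (used choices [2])
Step 2: EY  (used choices [2, 1])
Step 3: EE  (used choices [2])

Answer: EE


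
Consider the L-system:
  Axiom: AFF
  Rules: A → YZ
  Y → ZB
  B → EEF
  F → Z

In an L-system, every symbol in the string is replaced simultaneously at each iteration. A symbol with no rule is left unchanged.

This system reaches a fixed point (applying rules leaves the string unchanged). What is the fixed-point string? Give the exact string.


Step 0: AFF
Step 1: YZZZ
Step 2: ZBZZZ
Step 3: ZEEFZZZ
Step 4: ZEEZZZZ
Step 5: ZEEZZZZ  (unchanged — fixed point at step 4)

Answer: ZEEZZZZ


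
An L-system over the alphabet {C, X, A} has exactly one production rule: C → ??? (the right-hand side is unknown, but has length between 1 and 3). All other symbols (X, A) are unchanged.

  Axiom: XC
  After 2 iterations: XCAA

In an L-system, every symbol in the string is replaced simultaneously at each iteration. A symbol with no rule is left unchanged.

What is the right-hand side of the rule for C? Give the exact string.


Answer: CA

Derivation:
Trying C → CA:
  Step 0: XC
  Step 1: XCA
  Step 2: XCAA
Matches the given result.


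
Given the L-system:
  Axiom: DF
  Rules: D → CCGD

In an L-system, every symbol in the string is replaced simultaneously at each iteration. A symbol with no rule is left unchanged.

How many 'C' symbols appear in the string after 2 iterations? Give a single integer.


Step 0: DF  (0 'C')
Step 1: CCGDF  (2 'C')
Step 2: CCGCCGDF  (4 'C')

Answer: 4


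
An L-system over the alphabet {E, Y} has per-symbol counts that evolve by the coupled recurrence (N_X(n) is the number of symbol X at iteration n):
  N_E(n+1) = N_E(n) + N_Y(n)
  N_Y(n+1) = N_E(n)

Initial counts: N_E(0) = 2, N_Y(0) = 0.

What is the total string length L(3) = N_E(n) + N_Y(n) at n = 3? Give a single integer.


Answer: 10

Derivation:
Step 0: N_E=2, N_Y=0, L=2
Step 1: N_E=2, N_Y=2, L=4
Step 2: N_E=4, N_Y=2, L=6
Step 3: N_E=6, N_Y=4, L=10


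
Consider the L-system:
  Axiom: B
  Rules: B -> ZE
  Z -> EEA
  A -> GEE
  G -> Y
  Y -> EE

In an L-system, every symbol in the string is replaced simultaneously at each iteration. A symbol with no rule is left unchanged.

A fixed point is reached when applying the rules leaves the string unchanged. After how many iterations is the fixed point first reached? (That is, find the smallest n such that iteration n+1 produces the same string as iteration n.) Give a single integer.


Answer: 5

Derivation:
Step 0: B
Step 1: ZE
Step 2: EEAE
Step 3: EEGEEE
Step 4: EEYEEE
Step 5: EEEEEEE
Step 6: EEEEEEE  (unchanged — fixed point at step 5)


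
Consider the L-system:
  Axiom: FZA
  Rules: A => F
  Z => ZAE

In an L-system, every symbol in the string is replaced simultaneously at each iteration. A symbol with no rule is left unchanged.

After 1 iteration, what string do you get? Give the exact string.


Answer: FZAEF

Derivation:
Step 0: FZA
Step 1: FZAEF


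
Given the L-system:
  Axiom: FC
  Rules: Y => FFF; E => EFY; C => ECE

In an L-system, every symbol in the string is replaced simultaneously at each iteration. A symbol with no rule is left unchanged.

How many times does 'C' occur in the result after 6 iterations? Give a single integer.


Step 0: FC  (1 'C')
Step 1: FECE  (1 'C')
Step 2: FEFYECEEFY  (1 'C')
Step 3: FEFYFFFFEFYECEEFYEFYFFFF  (1 'C')
Step 4: FEFYFFFFFFFFEFYFFFFEFYECEEFYEFYFFFFEFYFFFFFFFF  (1 'C')
Step 5: FEFYFFFFFFFFFFFFEFYFFFFFFFFEFYFFFFEFYECEEFYEFYFFFFEFYFFFFFFFFEFYFFFFFFFFFFFF  (1 'C')
Step 6: FEFYFFFFFFFFFFFFFFFFEFYFFFFFFFFFFFFEFYFFFFFFFFEFYFFFFEFYECEEFYEFYFFFFEFYFFFFFFFFEFYFFFFFFFFFFFFEFYFFFFFFFFFFFFFFFF  (1 'C')

Answer: 1


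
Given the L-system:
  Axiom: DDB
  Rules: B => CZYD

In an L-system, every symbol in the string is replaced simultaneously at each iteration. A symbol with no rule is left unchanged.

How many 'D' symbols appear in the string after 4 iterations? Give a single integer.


Answer: 3

Derivation:
Step 0: DDB  (2 'D')
Step 1: DDCZYD  (3 'D')
Step 2: DDCZYD  (3 'D')
Step 3: DDCZYD  (3 'D')
Step 4: DDCZYD  (3 'D')
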